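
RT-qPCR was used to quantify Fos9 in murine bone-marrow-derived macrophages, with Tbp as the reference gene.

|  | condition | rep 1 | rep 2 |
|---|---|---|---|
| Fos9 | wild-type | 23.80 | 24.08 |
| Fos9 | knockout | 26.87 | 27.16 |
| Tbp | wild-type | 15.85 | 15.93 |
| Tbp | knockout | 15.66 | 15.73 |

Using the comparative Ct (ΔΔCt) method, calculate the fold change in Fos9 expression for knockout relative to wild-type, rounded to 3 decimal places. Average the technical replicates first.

Mean Ct: Fos9 wild-type 23.940; Fos9 knockout 27.015; Tbp wild-type 15.890; Tbp knockout 15.695
ΔCt(wild-type) = 23.940 − 15.890 = 8.050
ΔCt(knockout) = 27.015 − 15.695 = 11.320
ΔΔCt = 11.320 − 8.050 = 3.270
Fold change = 2^(−3.270) = 0.1037

0.104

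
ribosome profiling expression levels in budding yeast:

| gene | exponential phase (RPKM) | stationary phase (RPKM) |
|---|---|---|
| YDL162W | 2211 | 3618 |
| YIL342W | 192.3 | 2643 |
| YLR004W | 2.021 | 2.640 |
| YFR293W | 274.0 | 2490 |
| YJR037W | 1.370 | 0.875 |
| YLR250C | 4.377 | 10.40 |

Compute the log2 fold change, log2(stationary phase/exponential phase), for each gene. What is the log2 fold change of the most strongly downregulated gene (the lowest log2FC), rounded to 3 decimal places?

-0.647

log2(3618/2211) = 0.710  (YDL162W)
log2(2643/192.3) = 3.781  (YIL342W)
log2(2.640/2.021) = 0.385  (YLR004W)
log2(2490/274.0) = 3.184  (YFR293W)
log2(0.875/1.370) = -0.647  (YJR037W)
log2(10.40/4.377) = 1.249  (YLR250C)
YJR037W is most strongly downregulated.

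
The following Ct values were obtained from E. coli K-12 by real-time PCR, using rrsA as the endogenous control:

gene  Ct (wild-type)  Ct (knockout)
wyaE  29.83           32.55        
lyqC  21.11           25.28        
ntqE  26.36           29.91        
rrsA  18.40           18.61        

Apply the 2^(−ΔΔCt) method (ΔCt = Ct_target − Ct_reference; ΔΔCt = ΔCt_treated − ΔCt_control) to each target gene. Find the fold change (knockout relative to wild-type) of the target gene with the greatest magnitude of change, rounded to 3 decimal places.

wyaE: ΔΔCt = (32.55−18.61) − (29.83−18.40) = 13.94 − 11.43 = 2.51; fold change = 2^-2.51 = 0.176
lyqC: ΔΔCt = (25.28−18.61) − (21.11−18.40) = 6.67 − 2.71 = 3.96; fold change = 2^-3.96 = 0.064
ntqE: ΔΔCt = (29.91−18.61) − (26.36−18.40) = 11.30 − 7.96 = 3.34; fold change = 2^-3.34 = 0.099
lyqC has the largest |ΔΔCt| = 3.96.

0.064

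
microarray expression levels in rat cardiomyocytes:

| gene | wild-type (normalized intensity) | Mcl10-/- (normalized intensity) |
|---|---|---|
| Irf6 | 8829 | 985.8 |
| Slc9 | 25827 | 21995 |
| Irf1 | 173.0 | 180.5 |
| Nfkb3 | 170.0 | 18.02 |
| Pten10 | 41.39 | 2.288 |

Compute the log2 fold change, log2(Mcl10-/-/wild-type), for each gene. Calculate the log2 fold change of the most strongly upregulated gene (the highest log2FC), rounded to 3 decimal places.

log2(985.8/8829) = -3.163  (Irf6)
log2(21995/25827) = -0.232  (Slc9)
log2(180.5/173.0) = 0.061  (Irf1)
log2(18.02/170.0) = -3.238  (Nfkb3)
log2(2.288/41.39) = -4.177  (Pten10)
Irf1 is most strongly upregulated.

0.061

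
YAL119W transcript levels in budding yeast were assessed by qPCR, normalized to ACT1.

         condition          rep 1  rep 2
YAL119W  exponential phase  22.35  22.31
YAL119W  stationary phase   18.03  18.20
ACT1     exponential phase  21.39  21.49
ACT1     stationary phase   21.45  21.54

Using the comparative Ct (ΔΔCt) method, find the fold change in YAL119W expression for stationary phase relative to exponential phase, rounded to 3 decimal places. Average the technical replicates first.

19.293

Mean Ct: YAL119W exponential phase 22.330; YAL119W stationary phase 18.115; ACT1 exponential phase 21.440; ACT1 stationary phase 21.495
ΔCt(exponential phase) = 22.330 − 21.440 = 0.890
ΔCt(stationary phase) = 18.115 − 21.495 = -3.380
ΔΔCt = -3.380 − 0.890 = -4.270
Fold change = 2^(−(-4.270)) = 2^4.270 = 19.2929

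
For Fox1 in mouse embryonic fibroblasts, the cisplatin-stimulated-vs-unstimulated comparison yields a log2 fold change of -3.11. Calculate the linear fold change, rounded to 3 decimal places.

Fold change = 2^(-3.11) = 0.1158

0.116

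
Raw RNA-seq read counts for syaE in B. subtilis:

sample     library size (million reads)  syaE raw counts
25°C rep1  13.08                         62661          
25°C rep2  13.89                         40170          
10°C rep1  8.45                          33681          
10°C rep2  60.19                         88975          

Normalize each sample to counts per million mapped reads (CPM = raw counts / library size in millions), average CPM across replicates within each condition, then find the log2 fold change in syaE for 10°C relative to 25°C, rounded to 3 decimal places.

CPM(25°C rep1) = 62661 / 13.08 = 4790.5963
CPM(25°C rep2) = 40170 / 13.89 = 2892.0086
CPM(10°C rep1) = 33681 / 8.45 = 3985.9172
CPM(10°C rep2) = 88975 / 60.19 = 1478.2356
mean CPM(25°C) = 3841.3025; mean CPM(10°C) = 2732.0764
Fold change = 2732.0764 / 3841.3025 = 0.71124
log2(0.71124) = -0.4916

-0.492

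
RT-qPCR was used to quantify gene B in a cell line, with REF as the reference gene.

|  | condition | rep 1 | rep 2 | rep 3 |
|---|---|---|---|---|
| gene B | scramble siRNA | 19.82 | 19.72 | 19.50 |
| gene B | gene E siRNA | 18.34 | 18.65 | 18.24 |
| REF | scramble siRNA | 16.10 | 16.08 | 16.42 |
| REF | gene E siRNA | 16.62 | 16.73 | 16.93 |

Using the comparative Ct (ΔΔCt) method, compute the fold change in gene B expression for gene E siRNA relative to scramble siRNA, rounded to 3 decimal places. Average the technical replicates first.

3.555

Mean Ct: gene B scramble siRNA 19.680; gene B gene E siRNA 18.410; REF scramble siRNA 16.200; REF gene E siRNA 16.760
ΔCt(scramble siRNA) = 19.680 − 16.200 = 3.480
ΔCt(gene E siRNA) = 18.410 − 16.760 = 1.650
ΔΔCt = 1.650 − 3.480 = -1.830
Fold change = 2^(−(-1.830)) = 2^1.830 = 3.5554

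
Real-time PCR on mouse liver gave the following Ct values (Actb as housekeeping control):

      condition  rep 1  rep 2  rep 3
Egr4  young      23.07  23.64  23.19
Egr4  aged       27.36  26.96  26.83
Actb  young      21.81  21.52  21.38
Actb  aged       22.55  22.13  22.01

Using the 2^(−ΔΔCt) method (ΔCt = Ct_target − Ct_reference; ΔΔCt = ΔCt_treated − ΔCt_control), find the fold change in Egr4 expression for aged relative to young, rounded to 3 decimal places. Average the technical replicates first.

Mean Ct: Egr4 young 23.300; Egr4 aged 27.050; Actb young 21.570; Actb aged 22.230
ΔCt(young) = 23.300 − 21.570 = 1.730
ΔCt(aged) = 27.050 − 22.230 = 4.820
ΔΔCt = 4.820 − 1.730 = 3.090
Fold change = 2^(−3.090) = 0.1174

0.117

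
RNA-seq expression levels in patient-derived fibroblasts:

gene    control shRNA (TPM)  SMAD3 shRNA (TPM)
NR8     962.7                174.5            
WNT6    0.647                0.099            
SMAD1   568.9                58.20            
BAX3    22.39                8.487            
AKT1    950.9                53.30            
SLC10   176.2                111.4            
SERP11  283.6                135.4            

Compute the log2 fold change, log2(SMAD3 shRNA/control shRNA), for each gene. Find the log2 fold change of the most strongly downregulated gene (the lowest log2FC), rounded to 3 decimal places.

log2(174.5/962.7) = -2.464  (NR8)
log2(0.099/0.647) = -2.708  (WNT6)
log2(58.20/568.9) = -3.289  (SMAD1)
log2(8.487/22.39) = -1.400  (BAX3)
log2(53.30/950.9) = -4.157  (AKT1)
log2(111.4/176.2) = -0.661  (SLC10)
log2(135.4/283.6) = -1.067  (SERP11)
AKT1 is most strongly downregulated.

-4.157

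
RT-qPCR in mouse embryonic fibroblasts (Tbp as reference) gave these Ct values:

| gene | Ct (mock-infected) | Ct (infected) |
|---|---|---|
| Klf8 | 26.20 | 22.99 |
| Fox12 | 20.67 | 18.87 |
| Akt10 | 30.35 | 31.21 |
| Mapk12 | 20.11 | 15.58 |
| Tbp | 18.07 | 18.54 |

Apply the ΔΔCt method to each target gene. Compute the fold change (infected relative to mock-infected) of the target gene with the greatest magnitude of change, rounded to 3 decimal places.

32.000

Klf8: ΔΔCt = (22.99−18.54) − (26.20−18.07) = 4.45 − 8.13 = -3.68; fold change = 2^3.68 = 12.817
Fox12: ΔΔCt = (18.87−18.54) − (20.67−18.07) = 0.33 − 2.60 = -2.27; fold change = 2^2.27 = 4.823
Akt10: ΔΔCt = (31.21−18.54) − (30.35−18.07) = 12.67 − 12.28 = 0.39; fold change = 2^-0.39 = 0.763
Mapk12: ΔΔCt = (15.58−18.54) − (20.11−18.07) = -2.96 − 2.04 = -5.00; fold change = 2^5.00 = 32.000
Mapk12 has the largest |ΔΔCt| = 5.00.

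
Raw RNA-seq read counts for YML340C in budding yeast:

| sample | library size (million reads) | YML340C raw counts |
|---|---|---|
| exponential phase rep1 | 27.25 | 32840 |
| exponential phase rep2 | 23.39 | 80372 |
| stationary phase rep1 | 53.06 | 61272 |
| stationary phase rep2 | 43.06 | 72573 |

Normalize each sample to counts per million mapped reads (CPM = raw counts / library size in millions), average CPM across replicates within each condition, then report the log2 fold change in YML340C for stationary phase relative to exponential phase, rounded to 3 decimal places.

-0.709

CPM(exponential phase rep1) = 32840 / 27.25 = 1205.1376
CPM(exponential phase rep2) = 80372 / 23.39 = 3436.1693
CPM(stationary phase rep1) = 61272 / 53.06 = 1154.7682
CPM(stationary phase rep2) = 72573 / 43.06 = 1685.3925
mean CPM(exponential phase) = 2320.6535; mean CPM(stationary phase) = 1420.0803
Fold change = 1420.0803 / 2320.6535 = 0.61193
log2(0.61193) = -0.7086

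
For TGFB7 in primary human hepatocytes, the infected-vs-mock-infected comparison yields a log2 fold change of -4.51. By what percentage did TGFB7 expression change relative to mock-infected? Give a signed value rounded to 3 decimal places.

Fold change = 2^(-4.51) = 0.0439
Percent change = (FC − 1) × 100% = (0.0439 − 1) × 100 = -95.611%

-95.611%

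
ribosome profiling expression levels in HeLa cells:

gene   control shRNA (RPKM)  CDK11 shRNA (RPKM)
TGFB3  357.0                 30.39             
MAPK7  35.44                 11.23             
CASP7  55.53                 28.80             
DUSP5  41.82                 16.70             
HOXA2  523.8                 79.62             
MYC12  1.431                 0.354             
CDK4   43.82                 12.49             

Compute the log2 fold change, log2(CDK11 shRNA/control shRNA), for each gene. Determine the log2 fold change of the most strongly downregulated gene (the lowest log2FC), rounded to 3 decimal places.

-3.554

log2(30.39/357.0) = -3.554  (TGFB3)
log2(11.23/35.44) = -1.658  (MAPK7)
log2(28.80/55.53) = -0.947  (CASP7)
log2(16.70/41.82) = -1.324  (DUSP5)
log2(79.62/523.8) = -2.718  (HOXA2)
log2(0.354/1.431) = -2.015  (MYC12)
log2(12.49/43.82) = -1.811  (CDK4)
TGFB3 is most strongly downregulated.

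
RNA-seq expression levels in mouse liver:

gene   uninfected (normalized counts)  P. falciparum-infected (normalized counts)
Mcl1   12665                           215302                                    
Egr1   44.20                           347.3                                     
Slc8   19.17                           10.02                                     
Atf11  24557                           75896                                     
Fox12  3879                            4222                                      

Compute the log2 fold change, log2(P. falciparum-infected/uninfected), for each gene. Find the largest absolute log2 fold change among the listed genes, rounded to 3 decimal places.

4.087

log2(215302/12665) = 4.087  (Mcl1)
log2(347.3/44.20) = 2.974  (Egr1)
log2(10.02/19.17) = -0.936  (Slc8)
log2(75896/24557) = 1.628  (Atf11)
log2(4222/3879) = 0.122  (Fox12)
The largest magnitude belongs to Mcl1.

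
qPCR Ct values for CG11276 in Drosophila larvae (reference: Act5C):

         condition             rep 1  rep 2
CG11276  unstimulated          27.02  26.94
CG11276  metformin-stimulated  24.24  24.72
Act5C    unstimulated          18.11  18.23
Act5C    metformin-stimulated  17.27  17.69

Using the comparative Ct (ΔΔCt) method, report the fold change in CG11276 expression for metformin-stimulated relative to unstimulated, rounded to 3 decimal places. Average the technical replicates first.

3.506

Mean Ct: CG11276 unstimulated 26.980; CG11276 metformin-stimulated 24.480; Act5C unstimulated 18.170; Act5C metformin-stimulated 17.480
ΔCt(unstimulated) = 26.980 − 18.170 = 8.810
ΔCt(metformin-stimulated) = 24.480 − 17.480 = 7.000
ΔΔCt = 7.000 − 8.810 = -1.810
Fold change = 2^(−(-1.810)) = 2^1.810 = 3.5064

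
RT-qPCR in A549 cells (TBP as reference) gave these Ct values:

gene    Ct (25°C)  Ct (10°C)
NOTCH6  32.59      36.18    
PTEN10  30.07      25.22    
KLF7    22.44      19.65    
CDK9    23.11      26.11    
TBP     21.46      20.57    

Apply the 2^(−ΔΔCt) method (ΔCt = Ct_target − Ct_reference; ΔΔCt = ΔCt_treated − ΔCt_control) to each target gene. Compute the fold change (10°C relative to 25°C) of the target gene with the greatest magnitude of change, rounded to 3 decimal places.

0.045

NOTCH6: ΔΔCt = (36.18−20.57) − (32.59−21.46) = 15.61 − 11.13 = 4.48; fold change = 2^-4.48 = 0.045
PTEN10: ΔΔCt = (25.22−20.57) − (30.07−21.46) = 4.65 − 8.61 = -3.96; fold change = 2^3.96 = 15.562
KLF7: ΔΔCt = (19.65−20.57) − (22.44−21.46) = -0.92 − 0.98 = -1.90; fold change = 2^1.90 = 3.732
CDK9: ΔΔCt = (26.11−20.57) − (23.11−21.46) = 5.54 − 1.65 = 3.89; fold change = 2^-3.89 = 0.067
NOTCH6 has the largest |ΔΔCt| = 4.48.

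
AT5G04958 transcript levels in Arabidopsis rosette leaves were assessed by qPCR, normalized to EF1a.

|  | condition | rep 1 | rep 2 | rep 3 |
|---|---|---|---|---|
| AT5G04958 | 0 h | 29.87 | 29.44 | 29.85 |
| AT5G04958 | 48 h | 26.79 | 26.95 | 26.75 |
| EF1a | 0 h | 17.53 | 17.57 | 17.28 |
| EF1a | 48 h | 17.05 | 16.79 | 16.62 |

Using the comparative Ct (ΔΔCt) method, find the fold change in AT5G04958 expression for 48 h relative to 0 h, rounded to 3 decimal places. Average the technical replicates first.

4.757

Mean Ct: AT5G04958 0 h 29.720; AT5G04958 48 h 26.830; EF1a 0 h 17.460; EF1a 48 h 16.820
ΔCt(0 h) = 29.720 − 17.460 = 12.260
ΔCt(48 h) = 26.830 − 16.820 = 10.010
ΔΔCt = 10.010 − 12.260 = -2.250
Fold change = 2^(−(-2.250)) = 2^2.250 = 4.7568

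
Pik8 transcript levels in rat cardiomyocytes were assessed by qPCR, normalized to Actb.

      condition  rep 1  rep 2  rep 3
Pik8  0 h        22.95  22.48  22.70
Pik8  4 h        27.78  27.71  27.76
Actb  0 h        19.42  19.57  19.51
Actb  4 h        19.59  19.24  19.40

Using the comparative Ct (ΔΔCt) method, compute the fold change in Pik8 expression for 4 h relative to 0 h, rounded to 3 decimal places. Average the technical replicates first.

0.029

Mean Ct: Pik8 0 h 22.710; Pik8 4 h 27.750; Actb 0 h 19.500; Actb 4 h 19.410
ΔCt(0 h) = 22.710 − 19.500 = 3.210
ΔCt(4 h) = 27.750 − 19.410 = 8.340
ΔΔCt = 8.340 − 3.210 = 5.130
Fold change = 2^(−5.130) = 0.0286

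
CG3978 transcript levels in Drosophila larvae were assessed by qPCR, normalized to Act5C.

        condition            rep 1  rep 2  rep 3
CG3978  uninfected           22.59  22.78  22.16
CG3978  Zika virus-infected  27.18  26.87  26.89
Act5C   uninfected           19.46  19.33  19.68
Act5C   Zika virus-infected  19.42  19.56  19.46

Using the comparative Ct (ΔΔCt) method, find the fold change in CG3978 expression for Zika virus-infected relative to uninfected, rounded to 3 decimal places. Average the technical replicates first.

0.045

Mean Ct: CG3978 uninfected 22.510; CG3978 Zika virus-infected 26.980; Act5C uninfected 19.490; Act5C Zika virus-infected 19.480
ΔCt(uninfected) = 22.510 − 19.490 = 3.020
ΔCt(Zika virus-infected) = 26.980 − 19.480 = 7.500
ΔΔCt = 7.500 − 3.020 = 4.480
Fold change = 2^(−4.480) = 0.0448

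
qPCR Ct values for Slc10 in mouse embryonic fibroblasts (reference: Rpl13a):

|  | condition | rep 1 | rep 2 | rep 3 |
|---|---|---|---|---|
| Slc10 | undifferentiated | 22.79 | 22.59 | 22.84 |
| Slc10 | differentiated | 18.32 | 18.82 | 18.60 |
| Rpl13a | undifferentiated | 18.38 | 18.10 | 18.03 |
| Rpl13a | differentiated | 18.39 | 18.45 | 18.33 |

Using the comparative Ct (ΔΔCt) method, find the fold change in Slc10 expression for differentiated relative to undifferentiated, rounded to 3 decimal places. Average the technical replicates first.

20.821

Mean Ct: Slc10 undifferentiated 22.740; Slc10 differentiated 18.580; Rpl13a undifferentiated 18.170; Rpl13a differentiated 18.390
ΔCt(undifferentiated) = 22.740 − 18.170 = 4.570
ΔCt(differentiated) = 18.580 − 18.390 = 0.190
ΔΔCt = 0.190 − 4.570 = -4.380
Fold change = 2^(−(-4.380)) = 2^4.380 = 20.8215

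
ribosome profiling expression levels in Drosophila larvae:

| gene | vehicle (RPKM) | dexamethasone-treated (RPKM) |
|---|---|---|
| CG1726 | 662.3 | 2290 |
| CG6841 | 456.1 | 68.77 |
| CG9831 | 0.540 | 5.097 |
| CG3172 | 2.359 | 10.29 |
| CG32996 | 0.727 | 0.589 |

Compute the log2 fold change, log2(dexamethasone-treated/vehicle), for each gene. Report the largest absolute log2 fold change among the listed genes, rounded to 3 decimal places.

log2(2290/662.3) = 1.790  (CG1726)
log2(68.77/456.1) = -2.729  (CG6841)
log2(5.097/0.540) = 3.239  (CG9831)
log2(10.29/2.359) = 2.125  (CG3172)
log2(0.589/0.727) = -0.304  (CG32996)
The largest magnitude belongs to CG9831.

3.239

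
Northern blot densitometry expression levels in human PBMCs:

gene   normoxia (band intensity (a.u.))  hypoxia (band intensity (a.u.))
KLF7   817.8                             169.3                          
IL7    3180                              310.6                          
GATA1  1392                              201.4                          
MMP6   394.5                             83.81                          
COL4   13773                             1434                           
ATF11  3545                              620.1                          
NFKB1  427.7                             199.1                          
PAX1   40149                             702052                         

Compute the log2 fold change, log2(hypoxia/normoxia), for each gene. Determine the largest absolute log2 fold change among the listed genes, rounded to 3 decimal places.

log2(169.3/817.8) = -2.272  (KLF7)
log2(310.6/3180) = -3.356  (IL7)
log2(201.4/1392) = -2.789  (GATA1)
log2(83.81/394.5) = -2.235  (MMP6)
log2(1434/13773) = -3.264  (COL4)
log2(620.1/3545) = -2.515  (ATF11)
log2(199.1/427.7) = -1.103  (NFKB1)
log2(702052/40149) = 4.128  (PAX1)
The largest magnitude belongs to PAX1.

4.128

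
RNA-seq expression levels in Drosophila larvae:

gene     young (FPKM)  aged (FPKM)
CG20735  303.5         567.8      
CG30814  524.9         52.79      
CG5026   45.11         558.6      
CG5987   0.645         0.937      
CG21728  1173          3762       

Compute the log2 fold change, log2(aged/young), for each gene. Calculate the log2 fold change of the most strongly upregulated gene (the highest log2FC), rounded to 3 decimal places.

3.630

log2(567.8/303.5) = 0.904  (CG20735)
log2(52.79/524.9) = -3.314  (CG30814)
log2(558.6/45.11) = 3.630  (CG5026)
log2(0.937/0.645) = 0.539  (CG5987)
log2(3762/1173) = 1.681  (CG21728)
CG5026 is most strongly upregulated.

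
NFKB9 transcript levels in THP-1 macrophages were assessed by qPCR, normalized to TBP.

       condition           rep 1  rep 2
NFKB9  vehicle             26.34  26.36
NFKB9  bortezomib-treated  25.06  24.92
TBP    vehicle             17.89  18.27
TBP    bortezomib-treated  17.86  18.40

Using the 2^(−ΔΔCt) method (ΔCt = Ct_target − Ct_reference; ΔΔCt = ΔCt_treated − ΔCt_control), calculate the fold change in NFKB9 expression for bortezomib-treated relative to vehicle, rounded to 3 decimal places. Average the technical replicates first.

2.657

Mean Ct: NFKB9 vehicle 26.350; NFKB9 bortezomib-treated 24.990; TBP vehicle 18.080; TBP bortezomib-treated 18.130
ΔCt(vehicle) = 26.350 − 18.080 = 8.270
ΔCt(bortezomib-treated) = 24.990 − 18.130 = 6.860
ΔΔCt = 6.860 − 8.270 = -1.410
Fold change = 2^(−(-1.410)) = 2^1.410 = 2.6574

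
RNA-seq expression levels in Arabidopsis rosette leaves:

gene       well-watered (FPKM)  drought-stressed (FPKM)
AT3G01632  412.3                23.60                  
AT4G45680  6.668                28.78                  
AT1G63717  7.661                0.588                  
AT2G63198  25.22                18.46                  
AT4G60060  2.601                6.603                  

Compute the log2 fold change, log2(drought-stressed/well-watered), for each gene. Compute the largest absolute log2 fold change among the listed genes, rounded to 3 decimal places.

4.127

log2(23.60/412.3) = -4.127  (AT3G01632)
log2(28.78/6.668) = 2.110  (AT4G45680)
log2(0.588/7.661) = -3.704  (AT1G63717)
log2(18.46/25.22) = -0.450  (AT2G63198)
log2(6.603/2.601) = 1.344  (AT4G60060)
The largest magnitude belongs to AT3G01632.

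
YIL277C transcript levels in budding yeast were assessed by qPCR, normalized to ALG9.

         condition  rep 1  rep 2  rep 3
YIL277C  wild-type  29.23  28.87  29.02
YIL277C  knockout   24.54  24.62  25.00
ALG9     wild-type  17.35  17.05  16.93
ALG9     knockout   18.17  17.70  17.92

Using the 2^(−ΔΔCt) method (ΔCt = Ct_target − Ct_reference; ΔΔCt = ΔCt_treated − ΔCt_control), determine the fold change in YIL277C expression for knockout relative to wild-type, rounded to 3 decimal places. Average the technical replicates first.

Mean Ct: YIL277C wild-type 29.040; YIL277C knockout 24.720; ALG9 wild-type 17.110; ALG9 knockout 17.930
ΔCt(wild-type) = 29.040 − 17.110 = 11.930
ΔCt(knockout) = 24.720 − 17.930 = 6.790
ΔΔCt = 6.790 − 11.930 = -5.140
Fold change = 2^(−(-5.140)) = 2^5.140 = 35.2610

35.261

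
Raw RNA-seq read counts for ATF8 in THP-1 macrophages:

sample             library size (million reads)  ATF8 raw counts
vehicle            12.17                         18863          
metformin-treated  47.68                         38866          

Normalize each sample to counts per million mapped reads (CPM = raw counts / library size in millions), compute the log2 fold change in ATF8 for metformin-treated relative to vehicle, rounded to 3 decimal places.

CPM(vehicle) = 18863 / 12.17 = 1549.9589
CPM(metformin-treated) = 38866 / 47.68 = 815.1426
Fold change = 815.1426 / 1549.9589 = 0.52591
log2(0.52591) = -0.9271

-0.927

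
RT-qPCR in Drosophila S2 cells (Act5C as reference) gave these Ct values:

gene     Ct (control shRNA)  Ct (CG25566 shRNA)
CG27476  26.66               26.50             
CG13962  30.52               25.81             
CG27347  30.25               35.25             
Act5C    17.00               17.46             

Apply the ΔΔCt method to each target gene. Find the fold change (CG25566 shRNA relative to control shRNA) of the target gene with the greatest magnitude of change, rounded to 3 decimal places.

36.002

CG27476: ΔΔCt = (26.50−17.46) − (26.66−17.00) = 9.04 − 9.66 = -0.62; fold change = 2^0.62 = 1.537
CG13962: ΔΔCt = (25.81−17.46) − (30.52−17.00) = 8.35 − 13.52 = -5.17; fold change = 2^5.17 = 36.002
CG27347: ΔΔCt = (35.25−17.46) − (30.25−17.00) = 17.79 − 13.25 = 4.54; fold change = 2^-4.54 = 0.043
CG13962 has the largest |ΔΔCt| = 5.17.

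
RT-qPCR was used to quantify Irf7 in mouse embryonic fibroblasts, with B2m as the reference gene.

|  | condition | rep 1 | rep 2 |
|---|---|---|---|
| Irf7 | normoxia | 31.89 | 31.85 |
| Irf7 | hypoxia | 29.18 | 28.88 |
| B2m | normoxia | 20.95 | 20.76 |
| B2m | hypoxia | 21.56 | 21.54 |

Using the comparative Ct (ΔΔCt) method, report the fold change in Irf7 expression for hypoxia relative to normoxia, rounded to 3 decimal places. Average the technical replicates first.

Mean Ct: Irf7 normoxia 31.870; Irf7 hypoxia 29.030; B2m normoxia 20.855; B2m hypoxia 21.550
ΔCt(normoxia) = 31.870 − 20.855 = 11.015
ΔCt(hypoxia) = 29.030 − 21.550 = 7.480
ΔΔCt = 7.480 − 11.015 = -3.535
Fold change = 2^(−(-3.535)) = 2^3.535 = 11.5915

11.592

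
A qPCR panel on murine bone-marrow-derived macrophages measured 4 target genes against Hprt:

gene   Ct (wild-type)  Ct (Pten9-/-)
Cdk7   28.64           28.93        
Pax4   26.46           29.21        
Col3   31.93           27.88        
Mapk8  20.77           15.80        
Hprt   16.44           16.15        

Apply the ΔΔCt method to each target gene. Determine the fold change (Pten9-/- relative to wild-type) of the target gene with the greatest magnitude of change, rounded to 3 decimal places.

25.634

Cdk7: ΔΔCt = (28.93−16.15) − (28.64−16.44) = 12.78 − 12.20 = 0.58; fold change = 2^-0.58 = 0.669
Pax4: ΔΔCt = (29.21−16.15) − (26.46−16.44) = 13.06 − 10.02 = 3.04; fold change = 2^-3.04 = 0.122
Col3: ΔΔCt = (27.88−16.15) − (31.93−16.44) = 11.73 − 15.49 = -3.76; fold change = 2^3.76 = 13.548
Mapk8: ΔΔCt = (15.80−16.15) − (20.77−16.44) = -0.35 − 4.33 = -4.68; fold change = 2^4.68 = 25.634
Mapk8 has the largest |ΔΔCt| = 4.68.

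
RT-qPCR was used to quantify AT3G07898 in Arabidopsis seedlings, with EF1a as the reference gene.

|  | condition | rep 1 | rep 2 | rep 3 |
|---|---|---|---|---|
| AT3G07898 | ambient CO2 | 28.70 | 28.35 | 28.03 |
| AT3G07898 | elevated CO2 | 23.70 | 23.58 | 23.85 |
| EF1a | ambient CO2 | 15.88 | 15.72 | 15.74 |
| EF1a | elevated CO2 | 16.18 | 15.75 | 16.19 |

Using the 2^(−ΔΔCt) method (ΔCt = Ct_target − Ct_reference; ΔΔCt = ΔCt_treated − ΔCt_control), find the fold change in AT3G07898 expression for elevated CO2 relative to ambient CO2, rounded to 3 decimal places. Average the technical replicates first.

Mean Ct: AT3G07898 ambient CO2 28.360; AT3G07898 elevated CO2 23.710; EF1a ambient CO2 15.780; EF1a elevated CO2 16.040
ΔCt(ambient CO2) = 28.360 − 15.780 = 12.580
ΔCt(elevated CO2) = 23.710 − 16.040 = 7.670
ΔΔCt = 7.670 − 12.580 = -4.910
Fold change = 2^(−(-4.910)) = 2^4.910 = 30.0647

30.065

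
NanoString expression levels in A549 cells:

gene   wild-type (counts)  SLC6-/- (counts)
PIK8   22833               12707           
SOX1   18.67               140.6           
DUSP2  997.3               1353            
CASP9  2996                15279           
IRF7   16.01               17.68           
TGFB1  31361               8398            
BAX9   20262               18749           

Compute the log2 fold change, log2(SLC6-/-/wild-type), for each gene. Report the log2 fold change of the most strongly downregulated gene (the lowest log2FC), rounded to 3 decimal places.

log2(12707/22833) = -0.845  (PIK8)
log2(140.6/18.67) = 2.913  (SOX1)
log2(1353/997.3) = 0.440  (DUSP2)
log2(15279/2996) = 2.350  (CASP9)
log2(17.68/16.01) = 0.143  (IRF7)
log2(8398/31361) = -1.901  (TGFB1)
log2(18749/20262) = -0.112  (BAX9)
TGFB1 is most strongly downregulated.

-1.901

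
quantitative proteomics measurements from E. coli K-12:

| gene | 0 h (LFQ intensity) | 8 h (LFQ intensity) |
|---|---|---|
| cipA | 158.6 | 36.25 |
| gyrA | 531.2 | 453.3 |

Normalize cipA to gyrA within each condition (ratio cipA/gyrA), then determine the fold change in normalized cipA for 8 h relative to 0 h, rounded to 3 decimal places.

0.268

cipA/gyrA (0 h) = 158.6 / 531.2 = 0.29857
cipA/gyrA (8 h) = 36.25 / 453.3 = 0.079969
Fold change = 0.079969 / 0.29857 = 0.2678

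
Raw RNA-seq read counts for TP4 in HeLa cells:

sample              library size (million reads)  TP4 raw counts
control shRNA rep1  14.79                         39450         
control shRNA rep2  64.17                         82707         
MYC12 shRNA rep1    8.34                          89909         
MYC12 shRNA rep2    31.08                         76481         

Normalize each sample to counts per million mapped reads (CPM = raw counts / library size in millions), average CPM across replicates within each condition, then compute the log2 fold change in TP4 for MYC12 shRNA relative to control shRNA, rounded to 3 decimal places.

1.743

CPM(control shRNA rep1) = 39450 / 14.79 = 2667.3428
CPM(control shRNA rep2) = 82707 / 64.17 = 1288.8733
CPM(MYC12 shRNA rep1) = 89909 / 8.34 = 10780.4556
CPM(MYC12 shRNA rep2) = 76481 / 31.08 = 2460.7786
mean CPM(control shRNA) = 1978.1081; mean CPM(MYC12 shRNA) = 6620.6171
Fold change = 6620.6171 / 1978.1081 = 3.34694
log2(3.34694) = 1.7428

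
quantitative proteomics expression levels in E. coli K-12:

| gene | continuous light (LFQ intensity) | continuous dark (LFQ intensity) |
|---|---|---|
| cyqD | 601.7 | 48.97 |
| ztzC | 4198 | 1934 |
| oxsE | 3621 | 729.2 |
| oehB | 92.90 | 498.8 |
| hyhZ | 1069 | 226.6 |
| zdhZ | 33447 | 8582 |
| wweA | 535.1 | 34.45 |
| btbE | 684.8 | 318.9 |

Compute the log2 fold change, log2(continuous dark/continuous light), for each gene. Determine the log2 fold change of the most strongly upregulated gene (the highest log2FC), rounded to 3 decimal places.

2.425

log2(48.97/601.7) = -3.619  (cyqD)
log2(1934/4198) = -1.118  (ztzC)
log2(729.2/3621) = -2.312  (oxsE)
log2(498.8/92.90) = 2.425  (oehB)
log2(226.6/1069) = -2.238  (hyhZ)
log2(8582/33447) = -1.962  (zdhZ)
log2(34.45/535.1) = -3.957  (wweA)
log2(318.9/684.8) = -1.103  (btbE)
oehB is most strongly upregulated.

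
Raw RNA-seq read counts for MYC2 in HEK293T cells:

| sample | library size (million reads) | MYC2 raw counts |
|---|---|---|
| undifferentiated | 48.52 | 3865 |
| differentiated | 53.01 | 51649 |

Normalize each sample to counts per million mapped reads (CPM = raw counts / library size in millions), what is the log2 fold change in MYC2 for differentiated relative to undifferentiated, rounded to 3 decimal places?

3.613

CPM(undifferentiated) = 3865 / 48.52 = 79.6579
CPM(differentiated) = 51649 / 53.01 = 974.3256
Fold change = 974.3256 / 79.6579 = 12.23138
log2(12.23138) = 3.6125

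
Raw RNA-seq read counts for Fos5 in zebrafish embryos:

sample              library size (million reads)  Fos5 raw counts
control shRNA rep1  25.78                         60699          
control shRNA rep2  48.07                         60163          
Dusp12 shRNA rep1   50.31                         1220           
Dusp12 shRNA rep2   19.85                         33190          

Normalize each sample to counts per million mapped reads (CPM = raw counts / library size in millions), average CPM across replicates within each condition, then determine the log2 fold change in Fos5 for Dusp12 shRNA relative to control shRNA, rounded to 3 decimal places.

-1.088

CPM(control shRNA rep1) = 60699 / 25.78 = 2354.4996
CPM(control shRNA rep2) = 60163 / 48.07 = 1251.5706
CPM(Dusp12 shRNA rep1) = 1220 / 50.31 = 24.2497
CPM(Dusp12 shRNA rep2) = 33190 / 19.85 = 1672.0403
mean CPM(control shRNA) = 1803.0351; mean CPM(Dusp12 shRNA) = 848.1450
Fold change = 848.1450 / 1803.0351 = 0.47040
log2(0.47040) = -1.0880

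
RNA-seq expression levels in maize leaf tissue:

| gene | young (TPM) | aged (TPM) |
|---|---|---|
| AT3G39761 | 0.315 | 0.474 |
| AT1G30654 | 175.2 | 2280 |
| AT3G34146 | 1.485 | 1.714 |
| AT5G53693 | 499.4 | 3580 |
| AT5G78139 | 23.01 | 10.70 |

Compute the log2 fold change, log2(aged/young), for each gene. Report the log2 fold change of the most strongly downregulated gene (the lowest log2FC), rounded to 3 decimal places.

log2(0.474/0.315) = 0.590  (AT3G39761)
log2(2280/175.2) = 3.702  (AT1G30654)
log2(1.714/1.485) = 0.207  (AT3G34146)
log2(3580/499.4) = 2.842  (AT5G53693)
log2(10.70/23.01) = -1.105  (AT5G78139)
AT5G78139 is most strongly downregulated.

-1.105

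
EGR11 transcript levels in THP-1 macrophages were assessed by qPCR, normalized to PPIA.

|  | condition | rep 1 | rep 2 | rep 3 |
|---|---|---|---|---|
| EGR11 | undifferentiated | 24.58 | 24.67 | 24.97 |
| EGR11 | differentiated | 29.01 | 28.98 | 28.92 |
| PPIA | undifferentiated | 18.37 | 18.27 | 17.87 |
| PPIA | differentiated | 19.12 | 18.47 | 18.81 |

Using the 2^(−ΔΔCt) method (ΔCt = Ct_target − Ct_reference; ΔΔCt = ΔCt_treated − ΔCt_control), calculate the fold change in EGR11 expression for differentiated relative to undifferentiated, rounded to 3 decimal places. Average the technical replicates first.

Mean Ct: EGR11 undifferentiated 24.740; EGR11 differentiated 28.970; PPIA undifferentiated 18.170; PPIA differentiated 18.800
ΔCt(undifferentiated) = 24.740 − 18.170 = 6.570
ΔCt(differentiated) = 28.970 − 18.800 = 10.170
ΔΔCt = 10.170 − 6.570 = 3.600
Fold change = 2^(−3.600) = 0.0825

0.082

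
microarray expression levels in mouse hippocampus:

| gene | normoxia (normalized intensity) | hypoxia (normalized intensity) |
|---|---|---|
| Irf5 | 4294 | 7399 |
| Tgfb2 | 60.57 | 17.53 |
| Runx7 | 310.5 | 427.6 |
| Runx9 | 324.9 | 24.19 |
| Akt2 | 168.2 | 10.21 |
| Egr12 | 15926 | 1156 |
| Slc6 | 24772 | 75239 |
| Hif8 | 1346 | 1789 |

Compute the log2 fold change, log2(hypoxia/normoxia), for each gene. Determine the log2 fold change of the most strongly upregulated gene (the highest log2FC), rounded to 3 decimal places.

log2(7399/4294) = 0.785  (Irf5)
log2(17.53/60.57) = -1.789  (Tgfb2)
log2(427.6/310.5) = 0.462  (Runx7)
log2(24.19/324.9) = -3.748  (Runx9)
log2(10.21/168.2) = -4.042  (Akt2)
log2(1156/15926) = -3.784  (Egr12)
log2(75239/24772) = 1.603  (Slc6)
log2(1789/1346) = 0.410  (Hif8)
Slc6 is most strongly upregulated.

1.603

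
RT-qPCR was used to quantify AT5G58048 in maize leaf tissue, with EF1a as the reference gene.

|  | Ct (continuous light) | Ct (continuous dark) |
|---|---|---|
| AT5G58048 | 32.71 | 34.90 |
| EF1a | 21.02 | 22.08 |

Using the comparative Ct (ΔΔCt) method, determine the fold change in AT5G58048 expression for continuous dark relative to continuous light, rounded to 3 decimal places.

ΔCt(continuous light) = 32.710 − 21.020 = 11.690
ΔCt(continuous dark) = 34.900 − 22.080 = 12.820
ΔΔCt = 12.820 − 11.690 = 1.130
Fold change = 2^(−1.130) = 0.4569

0.457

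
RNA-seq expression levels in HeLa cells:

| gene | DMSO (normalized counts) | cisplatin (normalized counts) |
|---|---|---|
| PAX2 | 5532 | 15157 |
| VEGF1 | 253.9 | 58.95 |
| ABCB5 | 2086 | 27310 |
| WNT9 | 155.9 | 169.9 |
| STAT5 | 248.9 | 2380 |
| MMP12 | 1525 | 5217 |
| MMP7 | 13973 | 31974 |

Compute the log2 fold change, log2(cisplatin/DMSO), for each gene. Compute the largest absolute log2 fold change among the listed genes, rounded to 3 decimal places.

3.711

log2(15157/5532) = 1.454  (PAX2)
log2(58.95/253.9) = -2.107  (VEGF1)
log2(27310/2086) = 3.711  (ABCB5)
log2(169.9/155.9) = 0.124  (WNT9)
log2(2380/248.9) = 3.257  (STAT5)
log2(5217/1525) = 1.774  (MMP12)
log2(31974/13973) = 1.194  (MMP7)
The largest magnitude belongs to ABCB5.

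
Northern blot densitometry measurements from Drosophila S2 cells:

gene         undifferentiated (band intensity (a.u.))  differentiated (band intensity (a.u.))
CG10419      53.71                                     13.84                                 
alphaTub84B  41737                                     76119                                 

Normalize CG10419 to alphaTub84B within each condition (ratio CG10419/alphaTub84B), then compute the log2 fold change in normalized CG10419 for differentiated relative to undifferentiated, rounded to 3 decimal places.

-2.823

CG10419/alphaTub84B (undifferentiated) = 53.71 / 41737 = 0.0012869
CG10419/alphaTub84B (differentiated) = 13.84 / 76119 = 0.00018182
Fold change = 0.00018182 / 0.0012869 = 0.1413
log2(0.1413) = -2.8233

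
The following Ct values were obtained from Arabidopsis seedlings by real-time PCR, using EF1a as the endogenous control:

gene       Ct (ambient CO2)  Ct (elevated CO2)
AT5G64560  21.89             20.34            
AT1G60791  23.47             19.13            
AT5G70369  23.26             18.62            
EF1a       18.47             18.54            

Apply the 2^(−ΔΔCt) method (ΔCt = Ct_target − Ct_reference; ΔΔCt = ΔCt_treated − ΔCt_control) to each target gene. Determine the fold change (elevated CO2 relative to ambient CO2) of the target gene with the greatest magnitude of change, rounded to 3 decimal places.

26.173

AT5G64560: ΔΔCt = (20.34−18.54) − (21.89−18.47) = 1.80 − 3.42 = -1.62; fold change = 2^1.62 = 3.074
AT1G60791: ΔΔCt = (19.13−18.54) − (23.47−18.47) = 0.59 − 5.00 = -4.41; fold change = 2^4.41 = 21.259
AT5G70369: ΔΔCt = (18.62−18.54) − (23.26−18.47) = 0.08 − 4.79 = -4.71; fold change = 2^4.71 = 26.173
AT5G70369 has the largest |ΔΔCt| = 4.71.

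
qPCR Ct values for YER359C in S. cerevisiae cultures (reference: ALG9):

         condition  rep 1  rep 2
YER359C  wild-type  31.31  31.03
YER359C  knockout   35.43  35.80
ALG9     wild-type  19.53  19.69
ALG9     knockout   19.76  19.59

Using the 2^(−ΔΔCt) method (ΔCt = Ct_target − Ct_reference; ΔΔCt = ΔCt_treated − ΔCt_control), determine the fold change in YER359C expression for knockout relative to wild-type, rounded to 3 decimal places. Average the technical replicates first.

Mean Ct: YER359C wild-type 31.170; YER359C knockout 35.615; ALG9 wild-type 19.610; ALG9 knockout 19.675
ΔCt(wild-type) = 31.170 − 19.610 = 11.560
ΔCt(knockout) = 35.615 − 19.675 = 15.940
ΔΔCt = 15.940 − 11.560 = 4.380
Fold change = 2^(−4.380) = 0.0480

0.048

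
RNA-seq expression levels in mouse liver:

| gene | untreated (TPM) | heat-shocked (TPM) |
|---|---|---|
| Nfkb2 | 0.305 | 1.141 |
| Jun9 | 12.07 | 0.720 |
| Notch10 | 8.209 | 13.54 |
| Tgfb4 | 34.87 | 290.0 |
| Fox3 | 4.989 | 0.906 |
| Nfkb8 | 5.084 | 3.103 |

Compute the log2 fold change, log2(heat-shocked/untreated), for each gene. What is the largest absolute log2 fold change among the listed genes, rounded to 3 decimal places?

4.067

log2(1.141/0.305) = 1.903  (Nfkb2)
log2(0.720/12.07) = -4.067  (Jun9)
log2(13.54/8.209) = 0.722  (Notch10)
log2(290.0/34.87) = 3.056  (Tgfb4)
log2(0.906/4.989) = -2.461  (Fox3)
log2(3.103/5.084) = -0.712  (Nfkb8)
The largest magnitude belongs to Jun9.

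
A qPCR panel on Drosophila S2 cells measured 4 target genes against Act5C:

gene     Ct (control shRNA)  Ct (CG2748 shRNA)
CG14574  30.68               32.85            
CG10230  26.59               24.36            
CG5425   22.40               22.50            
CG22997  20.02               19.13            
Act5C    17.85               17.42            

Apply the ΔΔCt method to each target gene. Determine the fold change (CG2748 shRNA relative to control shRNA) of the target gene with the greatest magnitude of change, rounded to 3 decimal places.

0.165

CG14574: ΔΔCt = (32.85−17.42) − (30.68−17.85) = 15.43 − 12.83 = 2.60; fold change = 2^-2.60 = 0.165
CG10230: ΔΔCt = (24.36−17.42) − (26.59−17.85) = 6.94 − 8.74 = -1.80; fold change = 2^1.80 = 3.482
CG5425: ΔΔCt = (22.50−17.42) − (22.40−17.85) = 5.08 − 4.55 = 0.53; fold change = 2^-0.53 = 0.693
CG22997: ΔΔCt = (19.13−17.42) − (20.02−17.85) = 1.71 − 2.17 = -0.46; fold change = 2^0.46 = 1.376
CG14574 has the largest |ΔΔCt| = 2.60.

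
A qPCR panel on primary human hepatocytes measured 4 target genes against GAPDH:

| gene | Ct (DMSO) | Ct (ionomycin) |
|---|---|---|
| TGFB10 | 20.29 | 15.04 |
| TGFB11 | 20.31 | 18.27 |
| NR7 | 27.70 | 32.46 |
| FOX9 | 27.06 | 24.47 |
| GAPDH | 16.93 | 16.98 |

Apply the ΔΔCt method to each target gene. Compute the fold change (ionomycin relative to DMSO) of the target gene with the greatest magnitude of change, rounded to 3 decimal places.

39.397

TGFB10: ΔΔCt = (15.04−16.98) − (20.29−16.93) = -1.94 − 3.36 = -5.30; fold change = 2^5.30 = 39.397
TGFB11: ΔΔCt = (18.27−16.98) − (20.31−16.93) = 1.29 − 3.38 = -2.09; fold change = 2^2.09 = 4.257
NR7: ΔΔCt = (32.46−16.98) − (27.70−16.93) = 15.48 − 10.77 = 4.71; fold change = 2^-4.71 = 0.038
FOX9: ΔΔCt = (24.47−16.98) − (27.06−16.93) = 7.49 − 10.13 = -2.64; fold change = 2^2.64 = 6.233
TGFB10 has the largest |ΔΔCt| = 5.30.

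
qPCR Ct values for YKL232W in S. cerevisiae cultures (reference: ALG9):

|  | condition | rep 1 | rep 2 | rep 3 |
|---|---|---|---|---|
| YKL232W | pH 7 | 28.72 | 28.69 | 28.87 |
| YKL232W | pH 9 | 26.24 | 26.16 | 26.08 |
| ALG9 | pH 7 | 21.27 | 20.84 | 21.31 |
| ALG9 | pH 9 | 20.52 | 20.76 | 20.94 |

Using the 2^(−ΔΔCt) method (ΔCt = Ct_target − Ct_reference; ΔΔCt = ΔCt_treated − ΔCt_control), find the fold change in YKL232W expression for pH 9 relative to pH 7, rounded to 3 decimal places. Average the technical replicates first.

Mean Ct: YKL232W pH 7 28.760; YKL232W pH 9 26.160; ALG9 pH 7 21.140; ALG9 pH 9 20.740
ΔCt(pH 7) = 28.760 − 21.140 = 7.620
ΔCt(pH 9) = 26.160 − 20.740 = 5.420
ΔΔCt = 5.420 − 7.620 = -2.200
Fold change = 2^(−(-2.200)) = 2^2.200 = 4.5948

4.595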